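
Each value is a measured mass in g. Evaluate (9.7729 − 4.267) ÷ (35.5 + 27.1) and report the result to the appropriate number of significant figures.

9.7729 − 4.267 = 5.5059, limited to 3 d.p. → 4 s.f.; 35.5 + 27.1 = 62.6, limited to 1 d.p. → 3 s.f.
Carrying full precision, 5.5059 ÷ 62.6 = 0.0879536741214…; keep min(4, 3) = 3 s.f.
Rounded to 3 significant figures: 0.0880.

0.0880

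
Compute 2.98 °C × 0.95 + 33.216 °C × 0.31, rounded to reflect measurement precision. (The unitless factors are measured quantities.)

13 °C

2.98 × 0.95 = 2.831 → 2.8 °C (2 s.f., last digit at the 10^-1 place).
33.216 × 0.31 = 10.29696 → 1.0 × 10^1 °C (2 s.f., last digit at the 10^0 place).
Sum: 13.12796 °C; keep the coarser place, 10^0.
Result: 13 °C.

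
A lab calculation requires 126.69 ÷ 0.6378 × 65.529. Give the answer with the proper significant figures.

126.69 ÷ 0.6378 × 65.529 = 13016.4142521…
Multiplication/division keeps the fewest significant figures: 126.69 → 5 s.f., 0.6378 → 4 s.f., 65.529 → 5 s.f.; limit is 4.
Rounded to 4 significant figures: 1.302 × 10⁴.

1.302 × 10⁴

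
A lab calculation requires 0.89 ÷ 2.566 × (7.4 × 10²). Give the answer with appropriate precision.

0.89 ÷ 2.566 × (7.4 × 10²) = 256.664068589…
Multiplication/division keeps the fewest significant figures: 0.89 → 2 s.f., 2.566 → 4 s.f., 7.4 × 10² → 2 s.f.; limit is 2.
Rounded to 2 significant figures: 2.6 × 10².

2.6 × 10²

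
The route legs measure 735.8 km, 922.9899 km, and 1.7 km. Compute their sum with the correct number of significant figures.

1660.5 km

735.8 km + 922.9899 km + 1.7 km = 1660.4899 km.
Addition/subtraction keeps the fewest decimal places: 735.8 → 1 decimal place, 922.9899 → 4 decimal places, 1.7 → 1 decimal place; limit is 1.
Rounded to 1 decimal place: 1660.5 km.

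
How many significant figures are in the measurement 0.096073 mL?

0.096073: leading zeros are not significant; zeros between nonzero digits are significant.

5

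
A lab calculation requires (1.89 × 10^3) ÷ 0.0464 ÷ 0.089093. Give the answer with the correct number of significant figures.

4.57 × 10^5

(1.89 × 10^3) ÷ 0.0464 ÷ 0.089093 = 457193.703441…
Multiplication/division keeps the fewest significant figures: 1.89 × 10^3 → 3 s.f., 0.0464 → 3 s.f., 0.089093 → 5 s.f.; limit is 3.
Rounded to 3 significant figures: 4.57 × 10^5.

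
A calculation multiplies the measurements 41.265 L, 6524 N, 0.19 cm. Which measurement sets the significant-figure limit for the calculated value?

0.19 cm

41.265 L → 5 s.f.; 6524 N → 4 s.f.; 0.19 cm → 2 s.f.
The fewest is 2 significant figures, from 0.19 cm.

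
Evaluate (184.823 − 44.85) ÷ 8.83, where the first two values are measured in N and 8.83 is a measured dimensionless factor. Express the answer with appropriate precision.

184.823 N − 44.85 N = 139.973 N; the difference is limited to 2 decimal places (5 s.f.).
Carrying full precision, 139.973 ÷ 8.83 = 15.85198188… N; 8.83 has 3 s.f., so the result keeps min(5, 3) = 3 s.f.
Rounded to 3 significant figures: 15.9 N.

15.9 N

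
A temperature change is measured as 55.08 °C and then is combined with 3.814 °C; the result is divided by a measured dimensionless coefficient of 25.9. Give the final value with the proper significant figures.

2.27 °C

55.08 °C + 3.814 °C = 58.894 °C; the sum is limited to 2 decimal places (4 s.f.).
Carrying full precision, 58.894 ÷ 25.9 = 2.2738996139… °C; 25.9 has 3 s.f., so the result keeps min(4, 3) = 3 s.f.
Rounded to 3 significant figures: 2.27 °C.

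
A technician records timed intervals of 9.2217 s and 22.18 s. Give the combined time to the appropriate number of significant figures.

31.40 s

9.2217 s + 22.18 s = 31.4017 s.
Addition/subtraction keeps the fewest decimal places: 9.2217 → 4 decimal places, 22.18 → 2 decimal places; limit is 2.
Rounded to 2 decimal places: 31.40 s.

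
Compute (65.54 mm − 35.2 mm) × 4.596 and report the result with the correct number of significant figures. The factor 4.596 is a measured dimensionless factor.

65.54 mm − 35.2 mm = 30.34 mm; the difference is limited to 1 decimal place (3 s.f.).
Carrying full precision, 30.34 × 4.596 = 139.44264 mm; 4.596 has 4 s.f., so the result keeps min(3, 4) = 3 s.f.
Rounded to 3 significant figures: 139 mm.

139 mm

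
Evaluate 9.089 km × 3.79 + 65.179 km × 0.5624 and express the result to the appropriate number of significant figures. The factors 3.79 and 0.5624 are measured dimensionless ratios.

71.1 km

9.089 × 3.79 = 34.44731 → 34.4 km (3 s.f., last digit at the 10^-1 place).
65.179 × 0.5624 = 36.6566696 → 36.66 km (4 s.f., last digit at the 10^-2 place).
Sum: 71.1039796 km; keep the coarser place, 10^-1.
Result: 71.1 km.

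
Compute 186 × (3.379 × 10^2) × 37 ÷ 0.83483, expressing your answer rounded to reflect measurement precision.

186 × (3.379 × 10^2) × 37 ÷ 0.83483 = 2785510.58299…
Multiplication/division keeps the fewest significant figures: 186 → 3 s.f., 3.379 × 10^2 → 4 s.f., 37 → 2 s.f., 0.83483 → 5 s.f.; limit is 2.
Rounded to 2 significant figures: 2.8 × 10^6.

2.8 × 10^6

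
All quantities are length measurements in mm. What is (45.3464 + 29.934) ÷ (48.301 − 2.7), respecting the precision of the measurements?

45.3464 + 29.934 = 75.2804, limited to 3 d.p. → 5 s.f.; 48.301 − 2.7 = 45.601, limited to 1 d.p. → 3 s.f.
Carrying full precision, 75.2804 ÷ 45.601 = 1.65084976207…; keep min(5, 3) = 3 s.f.
Rounded to 3 significant figures: 1.65.

1.65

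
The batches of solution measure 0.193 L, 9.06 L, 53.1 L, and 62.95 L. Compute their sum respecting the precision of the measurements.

0.193 L + 9.06 L + 53.1 L + 62.95 L = 125.303 L.
Addition/subtraction keeps the fewest decimal places: 0.193 → 3 decimal places, 9.06 → 2 decimal places, 53.1 → 1 decimal place, 62.95 → 2 decimal places; limit is 1.
Rounded to 1 decimal place: 125.3 L.

125.3 L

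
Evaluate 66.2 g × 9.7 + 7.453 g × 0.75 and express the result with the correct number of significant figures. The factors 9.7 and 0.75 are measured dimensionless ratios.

66.2 × 9.7 = 642.14 → 6.4 × 10² g (2 s.f., last digit at the 10^1 place).
7.453 × 0.75 = 5.58975 → 5.6 g (2 s.f., last digit at the 10^-1 place).
Sum: 647.72975 g; keep the coarser place, 10^1.
Result: 6.5 × 10² g.

6.5 × 10² g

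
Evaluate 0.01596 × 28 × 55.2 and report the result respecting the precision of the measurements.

0.01596 × 28 × 55.2 = 24.667776
Multiplication/division keeps the fewest significant figures: 0.01596 → 4 s.f., 28 → 2 s.f., 55.2 → 3 s.f.; limit is 2.
Rounded to 2 significant figures: 25.

25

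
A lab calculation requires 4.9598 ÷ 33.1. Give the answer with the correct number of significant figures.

0.150

4.9598 ÷ 33.1 = 0.149842900302…
Multiplication/division keeps the fewest significant figures: 4.9598 → 5 s.f., 33.1 → 3 s.f.; limit is 3.
Rounded to 3 significant figures: 0.150.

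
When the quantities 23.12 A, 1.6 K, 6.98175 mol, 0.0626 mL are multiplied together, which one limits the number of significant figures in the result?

1.6 K

23.12 A → 4 s.f.; 1.6 K → 2 s.f.; 6.98175 mol → 6 s.f.; 0.0626 mL → 3 s.f.
The fewest is 2 significant figures, from 1.6 K.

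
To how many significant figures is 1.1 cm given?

1.1: every digit is nonzero and significant.

2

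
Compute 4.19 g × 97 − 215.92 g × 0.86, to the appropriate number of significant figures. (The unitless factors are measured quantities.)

4.19 × 97 = 406.43 → 4.1 × 10^2 g (2 s.f., last digit at the 10^1 place).
215.92 × 0.86 = 185.6912 → 1.9 × 10^2 g (2 s.f., last digit at the 10^1 place).
Difference: 220.7388 g; keep the coarser place, 10^1.
Result: 2.2 × 10^2 g.

2.2 × 10^2 g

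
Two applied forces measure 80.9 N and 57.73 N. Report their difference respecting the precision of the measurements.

80.9 N − 57.73 N = 23.17 N.
Addition/subtraction keeps the fewest decimal places: 80.9 → 1 decimal place, 57.73 → 2 decimal places; limit is 1.
Rounded to 1 decimal place: 23.2 N.

23.2 N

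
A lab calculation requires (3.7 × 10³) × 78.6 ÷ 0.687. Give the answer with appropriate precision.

4.2 × 10⁵

(3.7 × 10³) × 78.6 ÷ 0.687 = 423318.777293…
Multiplication/division keeps the fewest significant figures: 3.7 × 10³ → 2 s.f., 78.6 → 3 s.f., 0.687 → 3 s.f.; limit is 2.
Rounded to 2 significant figures: 4.2 × 10⁵.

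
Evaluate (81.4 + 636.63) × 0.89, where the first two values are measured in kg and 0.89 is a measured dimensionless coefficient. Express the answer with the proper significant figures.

6.4 × 10² kg

81.4 kg + 636.63 kg = 718.03 kg; the sum is limited to 1 decimal place (4 s.f.).
Carrying full precision, 718.03 × 0.89 = 639.0467 kg; 0.89 has 2 s.f., so the result keeps min(4, 2) = 2 s.f.
Rounded to 2 significant figures: 6.4 × 10² kg.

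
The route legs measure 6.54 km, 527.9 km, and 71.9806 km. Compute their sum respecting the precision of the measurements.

6.54 km + 527.9 km + 71.9806 km = 606.4206 km.
Addition/subtraction keeps the fewest decimal places: 6.54 → 2 decimal places, 527.9 → 1 decimal place, 71.9806 → 4 decimal places; limit is 1.
Rounded to 1 decimal place: 6.064 × 10² km.

6.064 × 10² km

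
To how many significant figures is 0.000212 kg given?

0.000212: leading zeros are not significant.

3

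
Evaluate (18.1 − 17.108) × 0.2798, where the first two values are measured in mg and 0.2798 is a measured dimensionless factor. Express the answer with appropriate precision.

0.28 mg

18.1 mg − 17.108 mg = 0.992 mg; the difference is limited to 1 decimal place (2 s.f.).
Carrying full precision, 0.992 × 0.2798 = 0.2775616 mg; 0.2798 has 4 s.f., so the result keeps min(2, 4) = 2 s.f.
Rounded to 2 significant figures: 0.28 mg.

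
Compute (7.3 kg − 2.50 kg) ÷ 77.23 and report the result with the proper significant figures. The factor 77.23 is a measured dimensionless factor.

0.062 kg

7.3 kg − 2.50 kg = 4.80 kg; the difference is limited to 1 decimal place (2 s.f.).
Carrying full precision, 4.80 ÷ 77.23 = 0.0621520134663… kg; 77.23 has 4 s.f., so the result keeps min(2, 4) = 2 s.f.
Rounded to 2 significant figures: 0.062 kg.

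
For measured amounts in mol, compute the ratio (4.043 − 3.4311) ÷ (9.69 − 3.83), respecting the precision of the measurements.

4.043 − 3.4311 = 0.6119, limited to 3 d.p. → 3 s.f.; 9.69 − 3.83 = 5.86, limited to 2 d.p. → 3 s.f.
Carrying full precision, 0.6119 ÷ 5.86 = 0.104419795222…; keep min(3, 3) = 3 s.f.
Rounded to 3 significant figures: 1.04 × 10⁻¹.

1.04 × 10⁻¹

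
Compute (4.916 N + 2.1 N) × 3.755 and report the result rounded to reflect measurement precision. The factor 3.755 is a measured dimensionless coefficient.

26 N

4.916 N + 2.1 N = 7.016 N; the sum is limited to 1 decimal place (2 s.f.).
Carrying full precision, 7.016 × 3.755 = 26.34508 N; 3.755 has 4 s.f., so the result keeps min(2, 4) = 2 s.f.
Rounded to 2 significant figures: 26 N.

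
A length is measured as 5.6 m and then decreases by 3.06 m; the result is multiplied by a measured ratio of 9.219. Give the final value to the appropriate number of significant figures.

23 m

5.6 m − 3.06 m = 2.54 m; the difference is limited to 1 decimal place (2 s.f.).
Carrying full precision, 2.54 × 9.219 = 23.41626 m; 9.219 has 4 s.f., so the result keeps min(2, 4) = 2 s.f.
Rounded to 2 significant figures: 23 m.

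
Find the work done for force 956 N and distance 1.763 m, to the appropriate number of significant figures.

1.69 × 10^3 J

work done = 956 N × 1.763 m = 1685.428 J.
956 has 3 significant figures; 1.763 has 4.
Division/multiplication keeps the fewest: 3 significant figures.
Rounded: 1.69 × 10^3 J.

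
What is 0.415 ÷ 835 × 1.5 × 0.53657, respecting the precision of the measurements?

0.415 ÷ 835 × 1.5 × 0.53657 = 0.000400017754491…
Multiplication/division keeps the fewest significant figures: 0.415 → 3 s.f., 835 → 3 s.f., 1.5 → 2 s.f., 0.53657 → 5 s.f.; limit is 2.
Rounded to 2 significant figures: 4.0 × 10^-4.

4.0 × 10^-4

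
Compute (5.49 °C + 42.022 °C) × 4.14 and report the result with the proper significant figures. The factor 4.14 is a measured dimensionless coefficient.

5.49 °C + 42.022 °C = 47.512 °C; the sum is limited to 2 decimal places (4 s.f.).
Carrying full precision, 47.512 × 4.14 = 196.69968 °C; 4.14 has 3 s.f., so the result keeps min(4, 3) = 3 s.f.
Rounded to 3 significant figures: 197 °C.

197 °C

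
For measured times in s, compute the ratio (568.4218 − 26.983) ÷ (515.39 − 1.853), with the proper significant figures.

568.4218 − 26.983 = 541.4388, limited to 3 d.p. → 6 s.f.; 515.39 − 1.853 = 513.537, limited to 2 d.p. → 5 s.f.
Carrying full precision, 541.4388 ÷ 513.537 = 1.05433259921…; keep min(6, 5) = 5 s.f.
Rounded to 5 significant figures: 1.0543.

1.0543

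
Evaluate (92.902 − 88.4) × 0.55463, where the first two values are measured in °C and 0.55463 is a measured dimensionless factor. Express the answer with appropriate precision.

92.902 °C − 88.4 °C = 4.502 °C; the difference is limited to 1 decimal place (2 s.f.).
Carrying full precision, 4.502 × 0.55463 = 2.49694426 °C; 0.55463 has 5 s.f., so the result keeps min(2, 5) = 2 s.f.
Rounded to 2 significant figures: 2.5 °C.

2.5 °C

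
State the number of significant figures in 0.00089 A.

0.00089: leading zeros are not significant.

2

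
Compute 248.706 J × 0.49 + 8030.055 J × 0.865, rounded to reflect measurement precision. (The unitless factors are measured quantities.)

248.706 × 0.49 = 121.86594 → 1.2 × 10^2 J (2 s.f., last digit at the 10^1 place).
8030.055 × 0.865 = 6945.997575 → 6.95 × 10^3 J (3 s.f., last digit at the 10^1 place).
Sum: 7067.863515 J; keep the coarser place, 10^1.
Result: 7.07 × 10^3 J.

7.07 × 10^3 J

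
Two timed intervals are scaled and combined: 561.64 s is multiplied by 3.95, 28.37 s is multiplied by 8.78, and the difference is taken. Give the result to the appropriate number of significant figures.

1.97 × 10³ s

561.64 × 3.95 = 2218.478 → 2.22 × 10³ s (3 s.f., last digit at the 10^1 place).
28.37 × 8.78 = 249.0886 → 249 s (3 s.f., last digit at the 10^0 place).
Difference: 1969.3894 s; keep the coarser place, 10^1.
Result: 1.97 × 10³ s.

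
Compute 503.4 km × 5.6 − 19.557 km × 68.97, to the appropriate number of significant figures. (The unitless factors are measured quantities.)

1.5 × 10³ km

503.4 × 5.6 = 2819.04 → 2.8 × 10³ km (2 s.f., last digit at the 10^2 place).
19.557 × 68.97 = 1348.84629 → 1349 km (4 s.f., last digit at the 10^0 place).
Difference: 1470.19371 km; keep the coarser place, 10^2.
Result: 1.5 × 10³ km.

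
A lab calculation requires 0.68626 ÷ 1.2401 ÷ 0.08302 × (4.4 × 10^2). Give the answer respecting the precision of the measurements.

0.68626 ÷ 1.2401 ÷ 0.08302 × (4.4 × 10^2) = 2932.93154003…
Multiplication/division keeps the fewest significant figures: 0.68626 → 5 s.f., 1.2401 → 5 s.f., 0.08302 → 4 s.f., 4.4 × 10^2 → 2 s.f.; limit is 2.
Rounded to 2 significant figures: 2.9 × 10^3.

2.9 × 10^3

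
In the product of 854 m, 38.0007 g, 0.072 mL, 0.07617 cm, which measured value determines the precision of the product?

854 m → 3 s.f.; 38.0007 g → 6 s.f.; 0.072 mL → 2 s.f.; 0.07617 cm → 4 s.f.
The fewest is 2 significant figures, from 0.072 mL.

0.072 mL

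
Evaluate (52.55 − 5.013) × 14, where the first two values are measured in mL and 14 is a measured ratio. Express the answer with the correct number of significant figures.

6.7 × 10^2 mL

52.55 mL − 5.013 mL = 47.537 mL; the difference is limited to 2 decimal places (4 s.f.).
Carrying full precision, 47.537 × 14 = 665.518 mL; 14 has 2 s.f., so the result keeps min(4, 2) = 2 s.f.
Rounded to 2 significant figures: 6.7 × 10^2 mL.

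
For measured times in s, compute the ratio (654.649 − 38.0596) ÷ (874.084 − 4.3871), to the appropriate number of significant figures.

0.708970

654.649 − 38.0596 = 616.5894, limited to 3 d.p. → 6 s.f.; 874.084 − 4.3871 = 869.6969, limited to 3 d.p. → 6 s.f.
Carrying full precision, 616.5894 ÷ 869.6969 = 0.70897044706…; keep min(6, 6) = 6 s.f.
Rounded to 6 significant figures: 0.708970.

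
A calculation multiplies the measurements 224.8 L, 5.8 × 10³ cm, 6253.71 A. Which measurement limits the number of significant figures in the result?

5.8 × 10³ cm

224.8 L → 4 s.f.; 5.8 × 10³ cm → 2 s.f.; 6253.71 A → 6 s.f.
The fewest is 2 significant figures, from 5.8 × 10³ cm.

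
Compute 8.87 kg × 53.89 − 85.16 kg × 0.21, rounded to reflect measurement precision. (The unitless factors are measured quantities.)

8.87 × 53.89 = 478.0043 → 478 kg (3 s.f., last digit at the 10^0 place).
85.16 × 0.21 = 17.8836 → 18 kg (2 s.f., last digit at the 10^0 place).
Difference: 460.1207 kg; keep the coarser place, 10^0.
Result: 460. kg.

460. kg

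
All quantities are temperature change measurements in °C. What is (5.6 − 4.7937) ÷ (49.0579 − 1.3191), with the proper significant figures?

0.02

5.6 − 4.7937 = 0.8063, limited to 1 d.p. → 1 s.f.; 49.0579 − 1.3191 = 47.7388, limited to 4 d.p. → 6 s.f.
Carrying full precision, 0.8063 ÷ 47.7388 = 0.0168898254669…; keep min(1, 6) = 1 s.f.
Rounded to 1 significant figure: 0.02.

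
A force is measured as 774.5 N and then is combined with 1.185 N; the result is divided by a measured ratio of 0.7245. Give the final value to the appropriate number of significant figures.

774.5 N + 1.185 N = 775.685 N; the sum is limited to 1 decimal place (4 s.f.).
Carrying full precision, 775.685 ÷ 0.7245 = 1070.64872326… N; 0.7245 has 4 s.f., so the result keeps min(4, 4) = 4 s.f.
Rounded to 4 significant figures: 1071 N.

1071 N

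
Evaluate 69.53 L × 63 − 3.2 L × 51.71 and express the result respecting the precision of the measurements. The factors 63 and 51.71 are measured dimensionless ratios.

4.2 × 10³ L

69.53 × 63 = 4380.39 → 4.4 × 10³ L (2 s.f., last digit at the 10^2 place).
3.2 × 51.71 = 165.472 → 1.7 × 10² L (2 s.f., last digit at the 10^1 place).
Difference: 4214.918 L; keep the coarser place, 10^2.
Result: 4.2 × 10³ L.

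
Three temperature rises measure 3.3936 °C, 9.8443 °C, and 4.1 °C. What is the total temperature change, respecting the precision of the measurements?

3.3936 °C + 9.8443 °C + 4.1 °C = 17.3379 °C.
Addition/subtraction keeps the fewest decimal places: 3.3936 → 4 decimal places, 9.8443 → 4 decimal places, 4.1 → 1 decimal place; limit is 1.
Rounded to 1 decimal place: 17.3 °C.

17.3 °C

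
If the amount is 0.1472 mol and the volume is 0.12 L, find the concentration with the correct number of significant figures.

1.2 mol/L

concentration = 0.1472 mol ÷ 0.12 L = 1.22666666667… mol/L.
0.1472 has 4 significant figures; 0.12 has 2.
Division/multiplication keeps the fewest: 2 significant figures.
Rounded: 1.2 mol/L.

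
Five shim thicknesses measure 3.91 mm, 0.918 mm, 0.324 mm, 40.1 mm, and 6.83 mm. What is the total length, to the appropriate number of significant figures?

3.91 mm + 0.918 mm + 0.324 mm + 40.1 mm + 6.83 mm = 52.082 mm.
Addition/subtraction keeps the fewest decimal places: 3.91 → 2 decimal places, 0.918 → 3 decimal places, 0.324 → 3 decimal places, 40.1 → 1 decimal place, 6.83 → 2 decimal places; limit is 1.
Rounded to 1 decimal place: 52.1 mm.

52.1 mm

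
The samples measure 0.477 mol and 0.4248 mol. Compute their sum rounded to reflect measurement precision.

0.902 mol

0.477 mol + 0.4248 mol = 0.9018 mol.
Addition/subtraction keeps the fewest decimal places: 0.477 → 3 decimal places, 0.4248 → 4 decimal places; limit is 3.
Rounded to 3 decimal places: 0.902 mol.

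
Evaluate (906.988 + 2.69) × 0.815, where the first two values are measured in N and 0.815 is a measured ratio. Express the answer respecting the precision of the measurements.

906.988 N + 2.69 N = 909.678 N; the sum is limited to 2 decimal places (5 s.f.).
Carrying full precision, 909.678 × 0.815 = 741.38757 N; 0.815 has 3 s.f., so the result keeps min(5, 3) = 3 s.f.
Rounded to 3 significant figures: 741 N.

741 N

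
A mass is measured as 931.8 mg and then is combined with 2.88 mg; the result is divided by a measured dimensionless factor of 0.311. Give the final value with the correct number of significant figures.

3.01 × 10³ mg

931.8 mg + 2.88 mg = 934.68 mg; the sum is limited to 1 decimal place (4 s.f.).
Carrying full precision, 934.68 ÷ 0.311 = 3005.40192926… mg; 0.311 has 3 s.f., so the result keeps min(4, 3) = 3 s.f.
Rounded to 3 significant figures: 3.01 × 10³ mg.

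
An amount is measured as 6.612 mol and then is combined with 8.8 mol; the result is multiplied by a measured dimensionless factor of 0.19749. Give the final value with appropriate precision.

6.612 mol + 8.8 mol = 15.412 mol; the sum is limited to 1 decimal place (3 s.f.).
Carrying full precision, 15.412 × 0.19749 = 3.04371588 mol; 0.19749 has 5 s.f., so the result keeps min(3, 5) = 3 s.f.
Rounded to 3 significant figures: 3.04 mol.

3.04 mol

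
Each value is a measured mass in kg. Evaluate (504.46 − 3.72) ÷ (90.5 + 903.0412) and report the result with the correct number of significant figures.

0.5040

504.46 − 3.72 = 500.74, limited to 2 d.p. → 5 s.f.; 90.5 + 903.0412 = 993.5412, limited to 1 d.p. → 4 s.f.
Carrying full precision, 500.74 ÷ 993.5412 = 0.503995204225…; keep min(5, 4) = 4 s.f.
Rounded to 4 significant figures: 0.5040.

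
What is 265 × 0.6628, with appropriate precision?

176

265 × 0.6628 = 175.642
Multiplication/division keeps the fewest significant figures: 265 → 3 s.f., 0.6628 → 4 s.f.; limit is 3.
Rounded to 3 significant figures: 176.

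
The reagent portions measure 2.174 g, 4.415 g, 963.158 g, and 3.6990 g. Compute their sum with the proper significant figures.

9.73446 × 10² g

2.174 g + 4.415 g + 963.158 g + 3.6990 g = 973.4460 g.
Addition/subtraction keeps the fewest decimal places: 2.174 → 3 decimal places, 4.415 → 3 decimal places, 963.158 → 3 decimal places, 3.6990 → 4 decimal places; limit is 3.
Rounded to 3 decimal places: 9.73446 × 10² g.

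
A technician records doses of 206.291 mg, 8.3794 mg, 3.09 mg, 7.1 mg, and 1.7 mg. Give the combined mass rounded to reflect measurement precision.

226.6 mg

206.291 mg + 8.3794 mg + 3.09 mg + 7.1 mg + 1.7 mg = 226.5604 mg.
Addition/subtraction keeps the fewest decimal places: 206.291 → 3 decimal places, 8.3794 → 4 decimal places, 3.09 → 2 decimal places, 7.1 → 1 decimal place, 1.7 → 1 decimal place; limit is 1.
Rounded to 1 decimal place: 226.6 mg.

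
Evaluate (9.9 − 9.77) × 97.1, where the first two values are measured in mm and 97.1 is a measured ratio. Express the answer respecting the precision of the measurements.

9.9 mm − 9.77 mm = 0.13 mm; the difference is limited to 1 decimal place (1 s.f.).
Carrying full precision, 0.13 × 97.1 = 12.623 mm; 97.1 has 3 s.f., so the result keeps min(1, 3) = 1 s.f.
Rounded to 1 significant figure: 1 × 10^1 mm.

1 × 10^1 mm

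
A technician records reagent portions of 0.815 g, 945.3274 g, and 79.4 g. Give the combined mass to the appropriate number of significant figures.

0.815 g + 945.3274 g + 79.4 g = 1025.5424 g.
Addition/subtraction keeps the fewest decimal places: 0.815 → 3 decimal places, 945.3274 → 4 decimal places, 79.4 → 1 decimal place; limit is 1.
Rounded to 1 decimal place: 1.0255 × 10^3 g.

1.0255 × 10^3 g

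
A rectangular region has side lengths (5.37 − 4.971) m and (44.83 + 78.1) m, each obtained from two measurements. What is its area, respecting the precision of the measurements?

5.37 − 4.971 = 0.399, limited to 2 d.p. → 2 s.f.; 44.83 + 78.1 = 122.93, limited to 1 d.p. → 4 s.f.
Carrying full precision, 0.399 × 122.93 = 49.04907; keep min(2, 4) = 2 s.f.
Rounded to 2 significant figures: 49 m².

49 m²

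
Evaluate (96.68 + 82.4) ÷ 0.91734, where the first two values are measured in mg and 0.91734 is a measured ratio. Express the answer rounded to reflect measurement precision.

96.68 mg + 82.4 mg = 179.08 mg; the sum is limited to 1 decimal place (4 s.f.).
Carrying full precision, 179.08 ÷ 0.91734 = 195.21660453… mg; 0.91734 has 5 s.f., so the result keeps min(4, 5) = 4 s.f.
Rounded to 4 significant figures: 195.2 mg.

195.2 mg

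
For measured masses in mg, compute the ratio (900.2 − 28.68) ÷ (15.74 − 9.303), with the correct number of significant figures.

900.2 − 28.68 = 871.52, limited to 1 d.p. → 4 s.f.; 15.74 − 9.303 = 6.437, limited to 2 d.p. → 3 s.f.
Carrying full precision, 871.52 ÷ 6.437 = 135.392263477…; keep min(4, 3) = 3 s.f.
Rounded to 3 significant figures: 135.

135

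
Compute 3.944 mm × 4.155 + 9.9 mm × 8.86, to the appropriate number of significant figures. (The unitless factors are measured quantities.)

3.944 × 4.155 = 16.38732 → 16.39 mm (4 s.f., last digit at the 10^-2 place).
9.9 × 8.86 = 87.714 → 88 mm (2 s.f., last digit at the 10^0 place).
Sum: 104.10132 mm; keep the coarser place, 10^0.
Result: 1.04 × 10^2 mm.

1.04 × 10^2 mm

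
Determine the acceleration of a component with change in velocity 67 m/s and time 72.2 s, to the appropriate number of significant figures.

acceleration = 67 m/s ÷ 72.2 s = 0.927977839335… m/s².
67 has 2 significant figures; 72.2 has 3.
Division/multiplication keeps the fewest: 2 significant figures.
Rounded: 0.93 m/s².

0.93 m/s²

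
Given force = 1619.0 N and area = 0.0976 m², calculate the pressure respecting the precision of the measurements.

1.66 × 10⁴ Pa

pressure = 1619.0 N ÷ 0.0976 m² = 16588.1147541… Pa.
1619.0 has 5 significant figures; 0.0976 has 3.
Division/multiplication keeps the fewest: 3 significant figures.
Rounded: 1.66 × 10⁴ Pa.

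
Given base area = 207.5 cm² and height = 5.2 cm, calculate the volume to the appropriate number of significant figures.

volume = 207.5 cm² × 5.2 cm = 1079 cm³.
207.5 has 4 significant figures; 5.2 has 2.
Division/multiplication keeps the fewest: 2 significant figures.
Rounded: 1.1 × 10^3 cm³.

1.1 × 10^3 cm³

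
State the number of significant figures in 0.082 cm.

2

0.082: leading zeros are not significant.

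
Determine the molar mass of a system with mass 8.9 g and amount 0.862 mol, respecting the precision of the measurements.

1.0 × 10^1 g/mol

molar mass = 8.9 g ÷ 0.862 mol = 10.3248259861… g/mol.
8.9 has 2 significant figures; 0.862 has 3.
Division/multiplication keeps the fewest: 2 significant figures.
Rounded: 1.0 × 10^1 g/mol.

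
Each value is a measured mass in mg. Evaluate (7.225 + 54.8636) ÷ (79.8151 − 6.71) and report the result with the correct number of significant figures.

0.8493

7.225 + 54.8636 = 62.0886, limited to 3 d.p. → 5 s.f.; 79.8151 − 6.71 = 73.1051, limited to 2 d.p. → 4 s.f.
Carrying full precision, 62.0886 ÷ 73.1051 = 0.849305999171…; keep min(5, 4) = 4 s.f.
Rounded to 4 significant figures: 0.8493.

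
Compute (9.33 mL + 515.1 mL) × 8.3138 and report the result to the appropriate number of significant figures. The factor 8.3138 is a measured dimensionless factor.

4.360 × 10^3 mL

9.33 mL + 515.1 mL = 524.43 mL; the sum is limited to 1 decimal place (4 s.f.).
Carrying full precision, 524.43 × 8.3138 = 4360.006134 mL; 8.3138 has 5 s.f., so the result keeps min(4, 5) = 4 s.f.
Rounded to 4 significant figures: 4.360 × 10^3 mL.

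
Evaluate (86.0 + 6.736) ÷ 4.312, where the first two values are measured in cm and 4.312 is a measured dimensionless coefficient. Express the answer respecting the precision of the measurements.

86.0 cm + 6.736 cm = 92.736 cm; the sum is limited to 1 decimal place (3 s.f.).
Carrying full precision, 92.736 ÷ 4.312 = 21.5064935065… cm; 4.312 has 4 s.f., so the result keeps min(3, 4) = 3 s.f.
Rounded to 3 significant figures: 21.5 cm.

21.5 cm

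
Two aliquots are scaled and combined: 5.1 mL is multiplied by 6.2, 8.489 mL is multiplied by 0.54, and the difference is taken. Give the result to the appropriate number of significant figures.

27 mL

5.1 × 6.2 = 31.62 → 32 mL (2 s.f., last digit at the 10^0 place).
8.489 × 0.54 = 4.58406 → 4.6 mL (2 s.f., last digit at the 10^-1 place).
Difference: 27.03594 mL; keep the coarser place, 10^0.
Result: 27 mL.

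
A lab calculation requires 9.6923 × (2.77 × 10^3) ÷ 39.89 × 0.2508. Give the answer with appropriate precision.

1.69 × 10^2

9.6923 × (2.77 × 10^3) ÷ 39.89 × 0.2508 = 168.79909468…
Multiplication/division keeps the fewest significant figures: 9.6923 → 5 s.f., 2.77 × 10^3 → 3 s.f., 39.89 → 4 s.f., 0.2508 → 4 s.f.; limit is 3.
Rounded to 3 significant figures: 1.69 × 10^2.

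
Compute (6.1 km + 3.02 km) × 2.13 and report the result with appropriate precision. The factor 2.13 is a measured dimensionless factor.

6.1 km + 3.02 km = 9.12 km; the sum is limited to 1 decimal place (2 s.f.).
Carrying full precision, 9.12 × 2.13 = 19.4256 km; 2.13 has 3 s.f., so the result keeps min(2, 3) = 2 s.f.
Rounded to 2 significant figures: 19 km.

19 km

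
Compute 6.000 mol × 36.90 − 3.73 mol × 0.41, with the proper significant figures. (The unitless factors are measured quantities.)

6.000 × 36.90 = 221.4 → 221.4 mol (4 s.f., last digit at the 10^-1 place).
3.73 × 0.41 = 1.5293 → 1.5 mol (2 s.f., last digit at the 10^-1 place).
Difference: 219.8707 mol; keep the coarser place, 10^-1.
Result: 219.9 mol.

219.9 mol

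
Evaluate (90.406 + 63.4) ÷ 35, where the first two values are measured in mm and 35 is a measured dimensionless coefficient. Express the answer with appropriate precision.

4.4 mm

90.406 mm + 63.4 mm = 153.806 mm; the sum is limited to 1 decimal place (4 s.f.).
Carrying full precision, 153.806 ÷ 35 = 4.39445714286… mm; 35 has 2 s.f., so the result keeps min(4, 2) = 2 s.f.
Rounded to 2 significant figures: 4.4 mm.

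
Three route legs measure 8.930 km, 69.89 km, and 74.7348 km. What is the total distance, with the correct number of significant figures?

153.55 km

8.930 km + 69.89 km + 74.7348 km = 153.5548 km.
Addition/subtraction keeps the fewest decimal places: 8.930 → 3 decimal places, 69.89 → 2 decimal places, 74.7348 → 4 decimal places; limit is 2.
Rounded to 2 decimal places: 153.55 km.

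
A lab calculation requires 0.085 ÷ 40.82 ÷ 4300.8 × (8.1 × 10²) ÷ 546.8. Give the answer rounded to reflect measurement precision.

7.2 × 10⁻⁷

0.085 ÷ 40.82 ÷ 4300.8 × (8.1 × 10²) ÷ 546.8 = 7.17221320715 × 10^-7…
Multiplication/division keeps the fewest significant figures: 0.085 → 2 s.f., 40.82 → 4 s.f., 4300.8 → 5 s.f., 8.1 × 10² → 2 s.f., 546.8 → 4 s.f.; limit is 2.
Rounded to 2 significant figures: 7.2 × 10⁻⁷.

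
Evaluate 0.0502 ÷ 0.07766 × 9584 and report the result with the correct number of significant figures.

0.0502 ÷ 0.07766 × 9584 = 6195.16868401…
Multiplication/division keeps the fewest significant figures: 0.0502 → 3 s.f., 0.07766 → 4 s.f., 9584 → 4 s.f.; limit is 3.
Rounded to 3 significant figures: 6.20 × 10³.

6.20 × 10³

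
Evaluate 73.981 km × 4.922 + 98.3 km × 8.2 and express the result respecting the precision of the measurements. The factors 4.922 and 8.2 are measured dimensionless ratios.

73.981 × 4.922 = 364.134482 → 364.1 km (4 s.f., last digit at the 10^-1 place).
98.3 × 8.2 = 806.06 → 8.1 × 10^2 km (2 s.f., last digit at the 10^1 place).
Sum: 1170.194482 km; keep the coarser place, 10^1.
Result: 1.17 × 10^3 km.

1.17 × 10^3 km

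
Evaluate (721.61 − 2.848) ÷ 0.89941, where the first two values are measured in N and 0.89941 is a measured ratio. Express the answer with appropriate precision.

799.15 N

721.61 N − 2.848 N = 718.762 N; the difference is limited to 2 decimal places (5 s.f.).
Carrying full precision, 718.762 ÷ 0.89941 = 799.148330572… N; 0.89941 has 5 s.f., so the result keeps min(5, 5) = 5 s.f.
Rounded to 5 significant figures: 799.15 N.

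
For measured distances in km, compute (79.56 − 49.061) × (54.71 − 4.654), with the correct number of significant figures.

1527 km²

79.56 − 49.061 = 30.499, limited to 2 d.p. → 4 s.f.; 54.71 − 4.654 = 50.056, limited to 2 d.p. → 4 s.f.
Carrying full precision, 30.499 × 50.056 = 1526.657944; keep min(4, 4) = 4 s.f.
Rounded to 4 significant figures: 1527 km².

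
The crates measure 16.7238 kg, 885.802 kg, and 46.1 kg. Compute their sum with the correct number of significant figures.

9.486 × 10² kg

16.7238 kg + 885.802 kg + 46.1 kg = 948.6258 kg.
Addition/subtraction keeps the fewest decimal places: 16.7238 → 4 decimal places, 885.802 → 3 decimal places, 46.1 → 1 decimal place; limit is 1.
Rounded to 1 decimal place: 9.486 × 10² kg.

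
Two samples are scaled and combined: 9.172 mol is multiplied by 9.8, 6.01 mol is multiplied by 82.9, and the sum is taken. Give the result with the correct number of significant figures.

5.88 × 10^2 mol

9.172 × 9.8 = 89.8856 → 90. mol (2 s.f., last digit at the 10^0 place).
6.01 × 82.9 = 498.229 → 498 mol (3 s.f., last digit at the 10^0 place).
Sum: 588.1146 mol; keep the coarser place, 10^0.
Result: 5.88 × 10^2 mol.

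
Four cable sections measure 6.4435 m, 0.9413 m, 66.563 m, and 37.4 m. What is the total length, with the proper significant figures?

111.3 m

6.4435 m + 0.9413 m + 66.563 m + 37.4 m = 111.3478 m.
Addition/subtraction keeps the fewest decimal places: 6.4435 → 4 decimal places, 0.9413 → 4 decimal places, 66.563 → 3 decimal places, 37.4 → 1 decimal place; limit is 1.
Rounded to 1 decimal place: 111.3 m.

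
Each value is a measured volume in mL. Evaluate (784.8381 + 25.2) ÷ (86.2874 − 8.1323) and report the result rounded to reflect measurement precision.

10.36

784.8381 + 25.2 = 810.0381, limited to 1 d.p. → 4 s.f.; 86.2874 − 8.1323 = 78.1551, limited to 4 d.p. → 6 s.f.
Carrying full precision, 810.0381 ÷ 78.1551 = 10.3644944476…; keep min(4, 6) = 4 s.f.
Rounded to 4 significant figures: 10.36.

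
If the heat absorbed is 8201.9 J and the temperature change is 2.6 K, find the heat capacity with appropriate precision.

3.2 × 10^3 J/K

heat capacity = 8201.9 J ÷ 2.6 K = 3154.57692308… J/K.
8201.9 has 5 significant figures; 2.6 has 2.
Division/multiplication keeps the fewest: 2 significant figures.
Rounded: 3.2 × 10^3 J/K.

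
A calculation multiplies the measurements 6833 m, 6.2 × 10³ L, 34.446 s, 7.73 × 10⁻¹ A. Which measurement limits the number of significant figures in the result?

6.2 × 10³ L

6833 m → 4 s.f.; 6.2 × 10³ L → 2 s.f.; 34.446 s → 5 s.f.; 7.73 × 10⁻¹ A → 3 s.f.
The fewest is 2 significant figures, from 6.2 × 10³ L.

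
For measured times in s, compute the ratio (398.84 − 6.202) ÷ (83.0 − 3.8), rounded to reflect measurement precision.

4.96

398.84 − 6.202 = 392.638, limited to 2 d.p. → 5 s.f.; 83.0 − 3.8 = 79.2, limited to 1 d.p. → 3 s.f.
Carrying full precision, 392.638 ÷ 79.2 = 4.95755050505…; keep min(5, 3) = 3 s.f.
Rounded to 3 significant figures: 4.96.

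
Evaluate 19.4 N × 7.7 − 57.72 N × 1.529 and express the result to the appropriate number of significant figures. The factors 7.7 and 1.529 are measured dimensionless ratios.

6 × 10¹ N

19.4 × 7.7 = 149.38 → 1.5 × 10² N (2 s.f., last digit at the 10^1 place).
57.72 × 1.529 = 88.25388 → 88.25 N (4 s.f., last digit at the 10^-2 place).
Difference: 61.12612 N; keep the coarser place, 10^1.
Result: 6 × 10¹ N.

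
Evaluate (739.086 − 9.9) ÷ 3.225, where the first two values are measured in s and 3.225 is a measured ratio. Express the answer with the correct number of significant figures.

739.086 s − 9.9 s = 729.186 s; the difference is limited to 1 decimal place (4 s.f.).
Carrying full precision, 729.186 ÷ 3.225 = 226.104186047… s; 3.225 has 4 s.f., so the result keeps min(4, 4) = 4 s.f.
Rounded to 4 significant figures: 226.1 s.

226.1 s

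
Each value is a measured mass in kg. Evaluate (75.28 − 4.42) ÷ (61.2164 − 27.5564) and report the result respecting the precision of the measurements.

75.28 − 4.42 = 70.86, limited to 2 d.p. → 4 s.f.; 61.2164 − 27.5564 = 33.6600, limited to 4 d.p. → 6 s.f.
Carrying full precision, 70.86 ÷ 33.6600 = 2.10516934046…; keep min(4, 6) = 4 s.f.
Rounded to 4 significant figures: 2.105.

2.105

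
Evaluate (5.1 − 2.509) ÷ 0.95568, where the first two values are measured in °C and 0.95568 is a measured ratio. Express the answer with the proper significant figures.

5.1 °C − 2.509 °C = 2.591 °C; the difference is limited to 1 decimal place (2 s.f.).
Carrying full precision, 2.591 ÷ 0.95568 = 2.71115854679… °C; 0.95568 has 5 s.f., so the result keeps min(2, 5) = 2 s.f.
Rounded to 2 significant figures: 2.7 °C.

2.7 °C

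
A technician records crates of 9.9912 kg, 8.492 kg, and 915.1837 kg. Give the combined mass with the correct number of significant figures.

9.9912 kg + 8.492 kg + 915.1837 kg = 933.6669 kg.
Addition/subtraction keeps the fewest decimal places: 9.9912 → 4 decimal places, 8.492 → 3 decimal places, 915.1837 → 4 decimal places; limit is 3.
Rounded to 3 decimal places: 9.33667 × 10^2 kg.

9.33667 × 10^2 kg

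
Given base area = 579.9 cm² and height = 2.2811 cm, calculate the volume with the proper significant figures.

volume = 579.9 cm² × 2.2811 cm = 1322.80989 cm³.
579.9 has 4 significant figures; 2.2811 has 5.
Division/multiplication keeps the fewest: 4 significant figures.
Rounded: 1323 cm³.

1323 cm³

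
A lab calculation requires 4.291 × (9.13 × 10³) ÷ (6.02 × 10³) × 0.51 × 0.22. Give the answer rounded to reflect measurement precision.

4.291 × (9.13 × 10³) ÷ (6.02 × 10³) × 0.51 × 0.22 = 0.730172811628…
Multiplication/division keeps the fewest significant figures: 4.291 → 4 s.f., 9.13 × 10³ → 3 s.f., 6.02 × 10³ → 3 s.f., 0.51 → 2 s.f., 0.22 → 2 s.f.; limit is 2.
Rounded to 2 significant figures: 0.73.

0.73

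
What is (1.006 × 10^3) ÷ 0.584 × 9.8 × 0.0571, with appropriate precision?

(1.006 × 10^3) ÷ 0.584 × 9.8 × 0.0571 = 963.934041096…
Multiplication/division keeps the fewest significant figures: 1.006 × 10^3 → 4 s.f., 0.584 → 3 s.f., 9.8 → 2 s.f., 0.0571 → 3 s.f.; limit is 2.
Rounded to 2 significant figures: 9.6 × 10^2.

9.6 × 10^2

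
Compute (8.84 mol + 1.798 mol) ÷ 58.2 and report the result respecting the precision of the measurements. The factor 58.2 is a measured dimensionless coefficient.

8.84 mol + 1.798 mol = 10.638 mol; the sum is limited to 2 decimal places (4 s.f.).
Carrying full precision, 10.638 ÷ 58.2 = 0.182783505155… mol; 58.2 has 3 s.f., so the result keeps min(4, 3) = 3 s.f.
Rounded to 3 significant figures: 0.183 mol.

0.183 mol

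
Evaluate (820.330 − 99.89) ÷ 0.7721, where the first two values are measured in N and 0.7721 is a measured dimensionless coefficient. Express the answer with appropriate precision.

933.1 N

820.330 N − 99.89 N = 720.440 N; the difference is limited to 2 decimal places (5 s.f.).
Carrying full precision, 720.440 ÷ 0.7721 = 933.09156845… N; 0.7721 has 4 s.f., so the result keeps min(5, 4) = 4 s.f.
Rounded to 4 significant figures: 933.1 N.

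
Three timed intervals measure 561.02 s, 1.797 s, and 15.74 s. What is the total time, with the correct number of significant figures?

561.02 s + 1.797 s + 15.74 s = 578.557 s.
Addition/subtraction keeps the fewest decimal places: 561.02 → 2 decimal places, 1.797 → 3 decimal places, 15.74 → 2 decimal places; limit is 2.
Rounded to 2 decimal places: 578.56 s.

578.56 s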